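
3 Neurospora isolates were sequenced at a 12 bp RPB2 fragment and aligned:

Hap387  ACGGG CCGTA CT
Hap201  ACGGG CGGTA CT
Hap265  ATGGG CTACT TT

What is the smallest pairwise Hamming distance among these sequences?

Pairwise Hamming distances:
  Hap387 vs Hap201: 1
  Hap387 vs Hap265: 6
  Hap201 vs Hap265: 6
The smallest is 1, between Hap387 and Hap201.

1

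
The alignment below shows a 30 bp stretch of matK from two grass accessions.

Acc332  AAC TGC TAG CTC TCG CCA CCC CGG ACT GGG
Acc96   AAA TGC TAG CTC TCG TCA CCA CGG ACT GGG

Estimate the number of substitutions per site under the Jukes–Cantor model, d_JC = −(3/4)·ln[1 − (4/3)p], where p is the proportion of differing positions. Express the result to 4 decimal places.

Mismatches occur at site 3 (C/A), site 16 (C/T), site 21 (C/A).
p = 3/30 = 0.100000.
d = −0.75 · ln(1 − (4/3)·0.100000) = −0.75 · ln(0.866667) = −0.75 · (-0.143100) = 0.1073.

0.1073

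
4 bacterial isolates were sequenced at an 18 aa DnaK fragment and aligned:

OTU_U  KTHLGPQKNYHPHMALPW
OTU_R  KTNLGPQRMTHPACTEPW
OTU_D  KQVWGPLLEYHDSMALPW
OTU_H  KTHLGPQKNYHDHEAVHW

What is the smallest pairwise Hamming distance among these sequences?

Pairwise Hamming distances:
  OTU_U vs OTU_R: 8
  OTU_U vs OTU_D: 8
  OTU_U vs OTU_H: 4
  OTU_R vs OTU_D: 12
  OTU_R vs OTU_H: 10
  OTU_D vs OTU_H: 10
The smallest is 4, between OTU_U and OTU_H.

4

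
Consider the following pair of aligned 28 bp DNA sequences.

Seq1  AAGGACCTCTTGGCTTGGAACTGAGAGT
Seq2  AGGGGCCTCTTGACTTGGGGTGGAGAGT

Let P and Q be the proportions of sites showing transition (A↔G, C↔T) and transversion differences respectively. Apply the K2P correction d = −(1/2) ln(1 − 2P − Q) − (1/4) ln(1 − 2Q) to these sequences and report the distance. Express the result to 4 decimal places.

Mismatches occur at site 2 (A↔G, transition), site 5 (A↔G, transition), site 13 (G↔A, transition), site 19 (A↔G, transition), site 20 (A↔G, transition), site 21 (C↔T, transition), site 22 (T↔G, transversion).
Of the 7 differences, 6 transitions and 1 transversion over 28 sites: P = 6/28 = 0.214286, Q = 1/28 = 0.035714.
d = −0.5·ln(0.535714) − 0.25·ln(0.928572) = −0.5·(-0.624155) − 0.25·(-0.074107) = 0.3306.

0.3306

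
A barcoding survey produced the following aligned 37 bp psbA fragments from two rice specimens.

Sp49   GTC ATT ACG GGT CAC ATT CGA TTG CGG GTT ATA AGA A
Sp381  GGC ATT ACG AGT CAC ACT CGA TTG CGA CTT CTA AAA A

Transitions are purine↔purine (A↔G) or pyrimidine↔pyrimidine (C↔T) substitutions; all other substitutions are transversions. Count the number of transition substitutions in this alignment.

4

The sequences differ at positions 2 (T/G, transversion), 10 (G/A, transition), 17 (T/C, transition), 27 (G/A, transition), 28 (G/C, transversion), 31 (A/C, transversion), 35 (G/A, transition).
Of the 7 differences, 4 transitions and 3 transversions, so the answer is 4.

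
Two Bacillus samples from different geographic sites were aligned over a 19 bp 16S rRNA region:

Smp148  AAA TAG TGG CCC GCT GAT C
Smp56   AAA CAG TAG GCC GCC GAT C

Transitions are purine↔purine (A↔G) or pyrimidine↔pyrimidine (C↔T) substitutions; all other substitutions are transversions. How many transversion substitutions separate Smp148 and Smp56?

1

Mismatches occur at site 4 (T/C, transition), site 8 (G/A, transition), site 10 (C/G, transversion), site 15 (T/C, transition).
Of the 4 differences, 3 transitions and 1 transversion, so the answer is 1.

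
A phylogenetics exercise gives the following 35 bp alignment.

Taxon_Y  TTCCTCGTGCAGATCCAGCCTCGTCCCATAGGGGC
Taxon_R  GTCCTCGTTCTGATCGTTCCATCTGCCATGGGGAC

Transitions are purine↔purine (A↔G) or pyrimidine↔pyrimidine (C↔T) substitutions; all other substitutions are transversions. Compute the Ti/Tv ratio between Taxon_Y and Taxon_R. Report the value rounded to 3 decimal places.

0.333

Mismatches occur at site 1 (T↔G, transversion), site 9 (G↔T, transversion), site 11 (A↔T, transversion), site 16 (C↔G, transversion), site 17 (A↔T, transversion), site 18 (G↔T, transversion), site 21 (T↔A, transversion), site 22 (C↔T, transition), site 23 (G↔C, transversion), site 25 (C↔G, transversion), site 30 (A↔G, transition), site 34 (G↔A, transition).
Of the 12 differences, 3 transitions and 9 transversions, so Ti/Tv = 3/9 = 0.333.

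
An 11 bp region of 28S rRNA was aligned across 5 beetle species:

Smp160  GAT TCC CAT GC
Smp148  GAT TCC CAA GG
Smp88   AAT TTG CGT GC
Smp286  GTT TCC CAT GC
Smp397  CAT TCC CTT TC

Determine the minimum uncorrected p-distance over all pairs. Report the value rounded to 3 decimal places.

0.091

Pairwise Hamming distances:
  Smp160 vs Smp148: 2
  Smp160 vs Smp88: 4
  Smp160 vs Smp286: 1
  Smp160 vs Smp397: 3
  Smp148 vs Smp88: 6
  Smp148 vs Smp286: 3
  Smp148 vs Smp397: 5
  Smp88 vs Smp286: 5
  Smp88 vs Smp397: 5
  Smp286 vs Smp397: 4
The smallest is 1 mismatch, between Smp160 and Smp286; p = 1/11 = 0.091.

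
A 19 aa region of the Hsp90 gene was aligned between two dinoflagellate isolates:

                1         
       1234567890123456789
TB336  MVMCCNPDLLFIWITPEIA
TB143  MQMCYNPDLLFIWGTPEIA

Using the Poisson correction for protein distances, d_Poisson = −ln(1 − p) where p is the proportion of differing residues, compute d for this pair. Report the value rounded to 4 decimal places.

Mismatches occur at site 2 (V→Q), site 5 (C→Y), site 14 (I→G).
p = 3/19 = 0.157895.
d = −ln(1 − 0.157895) = −ln(0.842105) = 0.1719.

0.1719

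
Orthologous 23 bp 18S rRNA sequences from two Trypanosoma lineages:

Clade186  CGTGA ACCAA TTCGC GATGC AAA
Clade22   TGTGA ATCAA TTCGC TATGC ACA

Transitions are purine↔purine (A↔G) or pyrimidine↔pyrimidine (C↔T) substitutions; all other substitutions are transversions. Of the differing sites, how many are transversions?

2

The sequences differ at positions 1 (C/T, transition), 7 (C/T, transition), 16 (G/T, transversion), 22 (A/C, transversion).
Of the 4 differences, 2 transitions and 2 transversions, so the answer is 2.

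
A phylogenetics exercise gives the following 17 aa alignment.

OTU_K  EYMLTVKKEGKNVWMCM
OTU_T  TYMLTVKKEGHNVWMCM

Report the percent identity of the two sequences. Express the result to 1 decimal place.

88.2%

Mismatches occur at site 1 (E/T), site 11 (K/H).
15 of the 17 sites match, so the percent identity is 15/17 × 100 = 88.2%.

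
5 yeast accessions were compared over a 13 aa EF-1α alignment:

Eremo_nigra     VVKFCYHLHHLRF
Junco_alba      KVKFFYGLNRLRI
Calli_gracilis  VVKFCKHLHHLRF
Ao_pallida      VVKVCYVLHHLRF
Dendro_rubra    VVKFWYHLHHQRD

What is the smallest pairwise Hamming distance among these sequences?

1

Pairwise Hamming distances:
  Eremo_nigra vs Junco_alba: 6
  Eremo_nigra vs Calli_gracilis: 1
  Eremo_nigra vs Ao_pallida: 2
  Eremo_nigra vs Dendro_rubra: 3
  Junco_alba vs Calli_gracilis: 7
  Junco_alba vs Ao_pallida: 7
  Junco_alba vs Dendro_rubra: 7
  Calli_gracilis vs Ao_pallida: 3
  Calli_gracilis vs Dendro_rubra: 4
  Ao_pallida vs Dendro_rubra: 5
The smallest is 1, between Eremo_nigra and Calli_gracilis.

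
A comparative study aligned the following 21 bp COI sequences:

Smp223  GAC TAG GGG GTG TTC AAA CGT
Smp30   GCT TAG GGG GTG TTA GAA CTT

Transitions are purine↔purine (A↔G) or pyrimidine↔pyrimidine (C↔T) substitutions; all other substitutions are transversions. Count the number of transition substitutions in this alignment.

2

Mismatches occur at site 2 (A→C, transversion), site 3 (C→T, transition), site 15 (C→A, transversion), site 16 (A→G, transition), site 20 (G→T, transversion).
Of the 5 differences, 2 transitions and 3 transversions, so the answer is 2.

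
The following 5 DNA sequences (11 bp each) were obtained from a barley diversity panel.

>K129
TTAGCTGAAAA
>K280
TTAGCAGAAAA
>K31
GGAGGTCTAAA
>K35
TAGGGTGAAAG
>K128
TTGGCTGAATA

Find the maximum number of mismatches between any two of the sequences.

Pairwise Hamming distances:
  K129 vs K280: 1
  K129 vs K31: 5
  K129 vs K35: 4
  K129 vs K128: 2
  K280 vs K31: 6
  K280 vs K35: 5
  K280 vs K128: 3
  K31 vs K35: 6
  K31 vs K128: 7
  K35 vs K128: 4
The largest is 7, between K31 and K128.

7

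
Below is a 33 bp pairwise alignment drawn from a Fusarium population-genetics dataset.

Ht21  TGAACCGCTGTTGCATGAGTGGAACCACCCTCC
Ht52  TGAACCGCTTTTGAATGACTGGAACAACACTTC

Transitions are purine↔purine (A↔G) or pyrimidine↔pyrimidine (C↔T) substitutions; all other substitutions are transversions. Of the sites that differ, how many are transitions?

Differing sites — 10:G/T (Tv); 14:C/A (Tv); 19:G/C (Tv); 26:C/A (Tv); 29:C/A (Tv); 32:C/T (Ti).
Of the 6 differences, 1 transition and 5 transversions, so the answer is 1.

1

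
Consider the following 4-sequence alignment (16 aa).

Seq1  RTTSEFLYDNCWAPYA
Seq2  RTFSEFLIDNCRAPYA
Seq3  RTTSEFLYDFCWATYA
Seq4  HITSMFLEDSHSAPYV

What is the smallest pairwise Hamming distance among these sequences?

Pairwise Hamming distances:
  Seq1 vs Seq2: 3
  Seq1 vs Seq3: 2
  Seq1 vs Seq4: 8
  Seq2 vs Seq3: 5
  Seq2 vs Seq4: 9
  Seq3 vs Seq4: 9
The smallest is 2, between Seq1 and Seq3.

2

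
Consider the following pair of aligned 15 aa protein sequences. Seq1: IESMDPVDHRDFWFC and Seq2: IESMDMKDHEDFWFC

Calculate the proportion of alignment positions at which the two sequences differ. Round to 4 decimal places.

Differing sites — 6:P/M; 7:V/K; 10:R/E.
There are 3 differences over 15 sites, so p = 3/15 = 0.2000.

0.2000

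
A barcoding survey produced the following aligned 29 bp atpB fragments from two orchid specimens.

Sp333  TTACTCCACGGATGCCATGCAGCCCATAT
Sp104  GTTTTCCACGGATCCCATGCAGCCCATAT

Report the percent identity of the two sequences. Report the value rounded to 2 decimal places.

Mismatches occur at site 1 (T→G), site 3 (A→T), site 4 (C→T), site 14 (G→C).
25 of the 29 sites match, so the percent identity is 25/29 × 100 = 86.21%.

86.21%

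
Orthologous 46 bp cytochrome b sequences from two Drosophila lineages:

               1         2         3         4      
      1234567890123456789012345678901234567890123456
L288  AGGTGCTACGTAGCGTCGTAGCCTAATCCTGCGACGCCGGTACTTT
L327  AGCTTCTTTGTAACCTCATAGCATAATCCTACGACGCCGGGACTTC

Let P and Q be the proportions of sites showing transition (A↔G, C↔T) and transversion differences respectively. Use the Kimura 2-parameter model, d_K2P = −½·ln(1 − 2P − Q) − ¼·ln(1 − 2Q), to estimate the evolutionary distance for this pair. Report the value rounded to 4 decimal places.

Mismatches occur at site 3 (G→C, transversion), site 5 (G→T, transversion), site 8 (A→T, transversion), site 9 (C→T, transition), site 13 (G→A, transition), site 15 (G→C, transversion), site 18 (G→A, transition), site 23 (C→A, transversion), site 31 (G→A, transition), site 41 (T→G, transversion), site 46 (T→C, transition).
Of the 11 differences, 5 transitions and 6 transversions over 46 sites: P = 5/46 = 0.108696, Q = 6/46 = 0.130435.
d = −0.5·ln(0.652173) − 0.25·ln(0.739130) = −0.5·(-0.427445) − 0.25·(-0.302281) = 0.2893.

0.2893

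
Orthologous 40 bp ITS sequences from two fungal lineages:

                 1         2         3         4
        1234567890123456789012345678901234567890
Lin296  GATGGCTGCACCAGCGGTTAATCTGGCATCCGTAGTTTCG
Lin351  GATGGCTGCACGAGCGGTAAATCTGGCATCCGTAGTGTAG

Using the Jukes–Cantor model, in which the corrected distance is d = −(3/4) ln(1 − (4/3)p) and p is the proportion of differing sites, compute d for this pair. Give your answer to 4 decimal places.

0.1073

Differing sites — 12:C/G; 19:T/A; 37:T/G; 39:C/A.
p = 4/40 = 0.100000.
d = −0.75 · ln(1 − (4/3)·0.100000) = −0.75 · ln(0.866667) = −0.75 · (-0.143100) = 0.1073.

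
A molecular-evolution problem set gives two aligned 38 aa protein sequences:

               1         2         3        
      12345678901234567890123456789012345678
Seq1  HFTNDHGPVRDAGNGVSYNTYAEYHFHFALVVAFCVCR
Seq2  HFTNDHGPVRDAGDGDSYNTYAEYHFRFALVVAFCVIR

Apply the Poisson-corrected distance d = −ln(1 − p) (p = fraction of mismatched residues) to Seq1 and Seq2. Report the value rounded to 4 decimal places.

0.1112

Mismatches occur at site 14 (N→D), site 16 (V→D), site 27 (H→R), site 37 (C→I).
p = 4/38 = 0.105263.
d = −ln(1 − 0.105263) = −ln(0.894737) = 0.1112.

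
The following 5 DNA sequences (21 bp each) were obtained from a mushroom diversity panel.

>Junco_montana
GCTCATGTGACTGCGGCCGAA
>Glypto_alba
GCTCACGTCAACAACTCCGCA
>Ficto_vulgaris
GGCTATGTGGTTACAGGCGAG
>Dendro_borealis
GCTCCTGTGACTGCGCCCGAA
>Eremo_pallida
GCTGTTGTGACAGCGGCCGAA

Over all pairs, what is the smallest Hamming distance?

2

Pairwise Hamming distances:
  Junco_montana vs Glypto_alba: 9
  Junco_montana vs Ficto_vulgaris: 9
  Junco_montana vs Dendro_borealis: 2
  Junco_montana vs Eremo_pallida: 3
  Glypto_alba vs Ficto_vulgaris: 14
  Glypto_alba vs Dendro_borealis: 10
  Glypto_alba vs Eremo_pallida: 11
  Ficto_vulgaris vs Dendro_borealis: 11
  Ficto_vulgaris vs Eremo_pallida: 11
  Dendro_borealis vs Eremo_pallida: 4
The smallest is 2, between Junco_montana and Dendro_borealis.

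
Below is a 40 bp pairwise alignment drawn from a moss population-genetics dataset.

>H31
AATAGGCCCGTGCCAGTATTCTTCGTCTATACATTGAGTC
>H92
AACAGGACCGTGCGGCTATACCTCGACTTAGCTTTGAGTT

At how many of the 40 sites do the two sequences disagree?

Mismatches occur at site 3 (T→C), site 7 (C→A), site 14 (C→G), site 15 (A→G), site 16 (G→C), site 20 (T→A), site 22 (T→C), site 26 (T→A), site 29 (A→T), site 30 (T→A), site 31 (A→G), site 33 (A→T), site 40 (C→T).
That gives 13 mismatches out of 40 aligned sites, so the Hamming distance is 13.

13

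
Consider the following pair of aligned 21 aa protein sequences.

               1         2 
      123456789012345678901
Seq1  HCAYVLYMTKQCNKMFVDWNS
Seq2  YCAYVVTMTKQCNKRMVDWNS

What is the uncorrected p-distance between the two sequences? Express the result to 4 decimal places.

0.2381

Differing sites — 1:H/Y; 6:L/V; 7:Y/T; 15:M/R; 16:F/M.
There are 5 differences over 21 sites, so p = 5/21 = 0.2381.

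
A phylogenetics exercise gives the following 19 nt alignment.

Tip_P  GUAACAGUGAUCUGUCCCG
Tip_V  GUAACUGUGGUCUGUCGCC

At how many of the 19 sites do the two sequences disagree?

4

Mismatches occur at site 6 (A/U), site 10 (A/G), site 17 (C/G), site 19 (G/C).
That gives 4 mismatches out of 19 aligned sites, so the Hamming distance is 4.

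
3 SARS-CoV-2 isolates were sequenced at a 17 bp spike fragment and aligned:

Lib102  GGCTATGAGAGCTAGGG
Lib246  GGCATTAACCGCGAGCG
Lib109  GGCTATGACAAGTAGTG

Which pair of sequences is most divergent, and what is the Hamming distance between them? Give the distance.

8

Pairwise Hamming distances:
  Lib102 vs Lib246: 7
  Lib102 vs Lib109: 4
  Lib246 vs Lib109: 8
The largest is 8, between Lib246 and Lib109.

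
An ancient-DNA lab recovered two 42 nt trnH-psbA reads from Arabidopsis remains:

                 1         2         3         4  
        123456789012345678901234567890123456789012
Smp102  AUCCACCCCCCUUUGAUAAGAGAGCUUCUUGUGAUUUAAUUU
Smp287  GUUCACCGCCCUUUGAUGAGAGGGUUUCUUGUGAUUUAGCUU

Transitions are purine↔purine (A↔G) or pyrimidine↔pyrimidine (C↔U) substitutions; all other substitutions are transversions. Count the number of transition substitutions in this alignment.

7

Mismatches occur at site 1 (A/G, transition), site 3 (C/U, transition), site 8 (C/G, transversion), site 18 (A/G, transition), site 23 (A/G, transition), site 25 (C/U, transition), site 39 (A/G, transition), site 40 (U/C, transition).
Of the 8 differences, 7 transitions and 1 transversion, so the answer is 7.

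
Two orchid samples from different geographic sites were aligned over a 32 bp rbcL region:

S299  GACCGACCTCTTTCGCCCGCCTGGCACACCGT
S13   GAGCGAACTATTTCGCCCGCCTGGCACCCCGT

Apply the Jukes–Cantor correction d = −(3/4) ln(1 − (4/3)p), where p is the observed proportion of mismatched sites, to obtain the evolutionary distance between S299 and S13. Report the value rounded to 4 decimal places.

Differing sites — 3:C/G; 7:C/A; 10:C/A; 28:A/C.
p = 4/32 = 0.125000.
d = −0.75 · ln(1 − (4/3)·0.125000) = −0.75 · ln(0.833333) = −0.75 · (-0.182322) = 0.1367.

0.1367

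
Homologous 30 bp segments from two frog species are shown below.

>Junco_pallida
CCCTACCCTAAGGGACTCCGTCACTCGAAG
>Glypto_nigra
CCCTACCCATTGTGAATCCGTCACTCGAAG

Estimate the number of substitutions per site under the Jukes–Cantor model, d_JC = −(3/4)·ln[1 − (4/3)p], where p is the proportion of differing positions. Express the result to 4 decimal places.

Differing sites — 9:T/A; 10:A/T; 11:A/T; 13:G/T; 16:C/A.
p = 5/30 = 0.166667.
d = −0.75 · ln(1 − (4/3)·0.166667) = −0.75 · ln(0.777777) = −0.75 · (-0.251315) = 0.1885.

0.1885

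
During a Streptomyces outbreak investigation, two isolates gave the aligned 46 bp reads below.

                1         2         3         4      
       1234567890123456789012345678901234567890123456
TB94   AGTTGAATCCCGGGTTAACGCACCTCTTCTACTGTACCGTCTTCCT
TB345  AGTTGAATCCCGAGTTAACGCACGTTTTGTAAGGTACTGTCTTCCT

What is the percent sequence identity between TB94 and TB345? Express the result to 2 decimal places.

84.78%

Differing sites — 13:G/A; 24:C/G; 26:C/T; 29:C/G; 32:C/A; 33:T/G; 38:C/T.
39 of the 46 sites match, so the percent identity is 39/46 × 100 = 84.78%.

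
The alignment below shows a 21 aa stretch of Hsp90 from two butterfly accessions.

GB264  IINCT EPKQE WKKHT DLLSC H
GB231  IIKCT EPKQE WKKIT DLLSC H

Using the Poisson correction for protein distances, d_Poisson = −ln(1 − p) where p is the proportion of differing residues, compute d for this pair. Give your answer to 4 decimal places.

0.1001

The sequences differ at positions 3 (N/K), 14 (H/I).
p = 2/21 = 0.095238.
d = −ln(1 − 0.095238) = −ln(0.904762) = 0.1001.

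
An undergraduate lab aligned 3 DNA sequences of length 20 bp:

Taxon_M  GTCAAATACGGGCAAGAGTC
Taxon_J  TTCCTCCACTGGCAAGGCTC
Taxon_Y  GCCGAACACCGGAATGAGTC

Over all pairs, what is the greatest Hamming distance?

10

Pairwise Hamming distances:
  Taxon_M vs Taxon_J: 8
  Taxon_M vs Taxon_Y: 6
  Taxon_J vs Taxon_Y: 10
The largest is 10, between Taxon_J and Taxon_Y.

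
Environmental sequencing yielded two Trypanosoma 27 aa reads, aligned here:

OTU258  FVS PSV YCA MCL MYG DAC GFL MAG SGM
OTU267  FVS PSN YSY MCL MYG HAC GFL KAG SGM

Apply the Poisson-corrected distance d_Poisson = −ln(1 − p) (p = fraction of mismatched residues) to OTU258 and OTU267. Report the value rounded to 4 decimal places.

The sequences differ at positions 6 (V/N), 8 (C/S), 9 (A/Y), 16 (D/H), 22 (M/K).
p = 5/27 = 0.185185.
d = −ln(1 − 0.185185) = −ln(0.814815) = 0.2048.

0.2048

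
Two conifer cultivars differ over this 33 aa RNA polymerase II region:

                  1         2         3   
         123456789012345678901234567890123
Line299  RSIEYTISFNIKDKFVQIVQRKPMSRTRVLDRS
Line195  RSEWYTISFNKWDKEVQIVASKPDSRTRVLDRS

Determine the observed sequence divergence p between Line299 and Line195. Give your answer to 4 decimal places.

Mismatches occur at site 3 (I→E), site 4 (E→W), site 11 (I→K), site 12 (K→W), site 15 (F→E), site 20 (Q→A), site 21 (R→S), site 24 (M→D).
There are 8 differences over 33 sites, so p = 8/33 = 0.2424.

0.2424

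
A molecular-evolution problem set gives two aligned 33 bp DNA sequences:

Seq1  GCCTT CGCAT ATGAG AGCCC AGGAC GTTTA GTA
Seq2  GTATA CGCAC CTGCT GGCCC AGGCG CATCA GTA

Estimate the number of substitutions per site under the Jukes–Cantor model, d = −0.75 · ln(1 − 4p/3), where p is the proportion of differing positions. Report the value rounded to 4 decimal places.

Mismatches occur at site 2 (C↔T), site 3 (C↔A), site 5 (T↔A), site 10 (T↔C), site 11 (A↔C), site 14 (A↔C), site 15 (G↔T), site 16 (A↔G), site 24 (A↔C), site 25 (C↔G), site 26 (G↔C), site 27 (T↔A), site 29 (T↔C).
p = 13/33 = 0.393939.
d = −0.75 · ln(1 − (4/3)·0.393939) = −0.75 · ln(0.474748) = −0.75 · (-0.744971) = 0.5587.

0.5587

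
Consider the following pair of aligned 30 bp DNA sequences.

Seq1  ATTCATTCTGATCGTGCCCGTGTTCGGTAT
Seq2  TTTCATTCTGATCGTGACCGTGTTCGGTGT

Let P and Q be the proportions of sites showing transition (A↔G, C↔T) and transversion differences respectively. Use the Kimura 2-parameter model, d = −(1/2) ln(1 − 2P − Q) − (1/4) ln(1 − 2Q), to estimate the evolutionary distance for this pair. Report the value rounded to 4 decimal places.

0.1073

The sequences differ at positions 1 (A/T, transversion), 17 (C/A, transversion), 29 (A/G, transition).
Of the 3 differences, 1 transition and 2 transversions over 30 sites: P = 1/30 = 0.033333, Q = 2/30 = 0.066667.
d = −0.5·ln(0.866667) − 0.25·ln(0.866666) = −0.5·(-0.143100) − 0.25·(-0.143102) = 0.1073.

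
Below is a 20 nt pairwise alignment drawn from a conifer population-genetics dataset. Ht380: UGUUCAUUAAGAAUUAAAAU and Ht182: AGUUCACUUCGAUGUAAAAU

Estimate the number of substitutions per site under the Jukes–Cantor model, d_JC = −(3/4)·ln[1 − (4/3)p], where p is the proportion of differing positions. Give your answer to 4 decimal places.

Differing sites — 1:U/A; 7:U/C; 9:A/U; 10:A/C; 13:A/U; 14:U/G.
p = 6/20 = 0.300000.
d = −0.75 · ln(1 − (4/3)·0.300000) = −0.75 · ln(0.600000) = −0.75 · (-0.510826) = 0.3831.

0.3831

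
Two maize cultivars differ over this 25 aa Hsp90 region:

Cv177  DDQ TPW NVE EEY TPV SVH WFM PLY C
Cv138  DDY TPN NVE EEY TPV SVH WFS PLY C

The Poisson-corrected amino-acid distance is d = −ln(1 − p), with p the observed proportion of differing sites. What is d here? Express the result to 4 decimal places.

0.1278

The sequences differ at positions 3 (Q/Y), 6 (W/N), 21 (M/S).
p = 3/25 = 0.120000.
d = −ln(1 − 0.120000) = −ln(0.880000) = 0.1278.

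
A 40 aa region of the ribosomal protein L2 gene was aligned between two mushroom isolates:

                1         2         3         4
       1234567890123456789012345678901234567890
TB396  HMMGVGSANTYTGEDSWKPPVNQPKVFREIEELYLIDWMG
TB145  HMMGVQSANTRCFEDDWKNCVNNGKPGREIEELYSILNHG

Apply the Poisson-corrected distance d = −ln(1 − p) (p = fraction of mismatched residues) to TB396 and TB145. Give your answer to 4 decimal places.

The sequences differ at positions 6 (G/Q), 11 (Y/R), 12 (T/C), 13 (G/F), 16 (S/D), 19 (P/N), 20 (P/C), 23 (Q/N), 24 (P/G), 26 (V/P), 27 (F/G), 35 (L/S), 37 (D/L), 38 (W/N), 39 (M/H).
p = 15/40 = 0.375000.
d = −ln(1 − 0.375000) = −ln(0.625000) = 0.4700.

0.4700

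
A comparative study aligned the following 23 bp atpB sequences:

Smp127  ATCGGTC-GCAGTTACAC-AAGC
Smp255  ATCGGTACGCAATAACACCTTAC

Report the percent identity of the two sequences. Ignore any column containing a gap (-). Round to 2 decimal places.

71.43%

Excluding the 2 gap columns leaves 21 comparable sites.
Mismatches occur at site 7 (C→A), site 12 (G→A), site 14 (T→A), site 20 (A→T), site 21 (A→T), site 22 (G→A).
15 of the 21 comparable sites match, so the percent identity is 15/21 × 100 = 71.43%.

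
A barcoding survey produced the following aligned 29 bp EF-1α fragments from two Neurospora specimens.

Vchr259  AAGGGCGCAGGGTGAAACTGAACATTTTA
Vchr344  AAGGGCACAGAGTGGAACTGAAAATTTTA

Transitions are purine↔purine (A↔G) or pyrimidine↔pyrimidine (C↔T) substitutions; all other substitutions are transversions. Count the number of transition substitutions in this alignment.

3

Mismatches occur at site 7 (G→A, transition), site 11 (G→A, transition), site 15 (A→G, transition), site 23 (C→A, transversion).
Of the 4 differences, 3 transitions and 1 transversion, so the answer is 3.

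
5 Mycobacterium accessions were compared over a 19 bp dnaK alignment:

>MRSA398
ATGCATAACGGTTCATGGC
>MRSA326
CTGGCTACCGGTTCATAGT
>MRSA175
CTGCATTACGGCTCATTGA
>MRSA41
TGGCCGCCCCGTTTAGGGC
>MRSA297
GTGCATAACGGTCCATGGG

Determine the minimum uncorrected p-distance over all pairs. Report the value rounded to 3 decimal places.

0.158

Pairwise Hamming distances:
  MRSA398 vs MRSA326: 6
  MRSA398 vs MRSA175: 5
  MRSA398 vs MRSA41: 9
  MRSA398 vs MRSA297: 3
  MRSA326 vs MRSA175: 7
  MRSA326 vs MRSA41: 10
  MRSA326 vs MRSA297: 7
  MRSA175 vs MRSA41: 12
  MRSA175 vs MRSA297: 6
  MRSA41 vs MRSA297: 11
The smallest is 3 mismatches, between MRSA398 and MRSA297; p = 3/19 = 0.158.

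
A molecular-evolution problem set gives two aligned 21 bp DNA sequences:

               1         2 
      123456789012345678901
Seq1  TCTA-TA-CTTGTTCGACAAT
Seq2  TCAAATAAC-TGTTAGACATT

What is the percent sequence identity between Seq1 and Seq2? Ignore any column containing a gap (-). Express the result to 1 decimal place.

83.3%

Excluding the 3 gap columns leaves 18 comparable sites.
The sequences differ at positions 3 (T/A), 15 (C/A), 20 (A/T).
15 of the 18 comparable sites match, so the percent identity is 15/18 × 100 = 83.3%.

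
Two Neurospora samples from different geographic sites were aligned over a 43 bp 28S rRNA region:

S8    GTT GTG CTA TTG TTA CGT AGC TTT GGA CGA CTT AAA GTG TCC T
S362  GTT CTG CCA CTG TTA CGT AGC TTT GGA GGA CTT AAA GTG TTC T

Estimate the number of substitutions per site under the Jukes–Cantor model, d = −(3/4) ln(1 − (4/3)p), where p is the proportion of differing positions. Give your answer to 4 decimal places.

0.1263

Mismatches occur at site 4 (G→C), site 8 (T→C), site 10 (T→C), site 28 (C→G), site 41 (C→T).
p = 5/43 = 0.116279.
d = −0.75 · ln(1 − (4/3)·0.116279) = −0.75 · ln(0.844961) = −0.75 · (-0.168465) = 0.1263.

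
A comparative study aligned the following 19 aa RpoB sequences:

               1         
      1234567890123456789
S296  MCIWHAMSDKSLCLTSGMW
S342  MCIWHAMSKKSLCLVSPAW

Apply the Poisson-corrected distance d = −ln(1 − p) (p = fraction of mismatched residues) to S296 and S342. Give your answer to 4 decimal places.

0.2364

Mismatches occur at site 9 (D↔K), site 15 (T↔V), site 17 (G↔P), site 18 (M↔A).
p = 4/19 = 0.210526.
d = −ln(1 − 0.210526) = −ln(0.789474) = 0.2364.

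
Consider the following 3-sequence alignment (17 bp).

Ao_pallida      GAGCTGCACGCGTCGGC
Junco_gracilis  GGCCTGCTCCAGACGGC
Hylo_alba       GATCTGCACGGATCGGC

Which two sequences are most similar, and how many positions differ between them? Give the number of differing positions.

Pairwise Hamming distances:
  Ao_pallida vs Junco_gracilis: 6
  Ao_pallida vs Hylo_alba: 3
  Junco_gracilis vs Hylo_alba: 7
The smallest is 3, between Ao_pallida and Hylo_alba.

3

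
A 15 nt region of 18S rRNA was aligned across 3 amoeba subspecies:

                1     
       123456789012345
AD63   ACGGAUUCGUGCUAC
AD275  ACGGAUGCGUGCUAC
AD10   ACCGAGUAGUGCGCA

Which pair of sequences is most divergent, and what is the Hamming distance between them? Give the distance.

Pairwise Hamming distances:
  AD63 vs AD275: 1
  AD63 vs AD10: 6
  AD275 vs AD10: 7
The largest is 7, between AD275 and AD10.

7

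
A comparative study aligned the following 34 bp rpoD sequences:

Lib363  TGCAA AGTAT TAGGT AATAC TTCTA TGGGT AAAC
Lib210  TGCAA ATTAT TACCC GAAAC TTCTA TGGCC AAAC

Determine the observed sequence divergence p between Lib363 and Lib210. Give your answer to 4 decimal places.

0.2353

Differing sites — 7:G/T; 13:G/C; 14:G/C; 15:T/C; 16:A/G; 18:T/A; 29:G/C; 30:T/C.
There are 8 differences over 34 sites, so p = 8/34 = 0.2353.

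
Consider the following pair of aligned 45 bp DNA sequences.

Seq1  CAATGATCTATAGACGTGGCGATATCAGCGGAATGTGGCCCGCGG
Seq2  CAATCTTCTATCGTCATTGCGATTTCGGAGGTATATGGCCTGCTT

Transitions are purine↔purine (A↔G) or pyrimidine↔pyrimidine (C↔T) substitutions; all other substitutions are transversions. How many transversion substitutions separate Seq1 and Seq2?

10

Mismatches occur at site 5 (G/C, transversion), site 6 (A/T, transversion), site 12 (A/C, transversion), site 14 (A/T, transversion), site 16 (G/A, transition), site 18 (G/T, transversion), site 24 (A/T, transversion), site 27 (A/G, transition), site 29 (C/A, transversion), site 32 (A/T, transversion), site 35 (G/A, transition), site 41 (C/T, transition), site 44 (G/T, transversion), site 45 (G/T, transversion).
Of the 14 differences, 4 transitions and 10 transversions, so the answer is 10.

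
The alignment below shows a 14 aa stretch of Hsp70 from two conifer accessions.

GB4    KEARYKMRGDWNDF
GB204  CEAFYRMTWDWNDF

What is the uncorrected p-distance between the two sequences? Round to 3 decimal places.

Differing sites — 1:K/C; 4:R/F; 6:K/R; 8:R/T; 9:G/W.
There are 5 differences over 14 sites, so p = 5/14 = 0.357.

0.357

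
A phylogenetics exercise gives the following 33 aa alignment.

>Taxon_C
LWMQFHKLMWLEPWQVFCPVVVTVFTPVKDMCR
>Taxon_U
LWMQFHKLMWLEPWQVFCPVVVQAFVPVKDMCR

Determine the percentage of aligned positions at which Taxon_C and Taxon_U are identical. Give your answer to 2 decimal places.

90.91%

Mismatches occur at site 23 (T↔Q), site 24 (V↔A), site 26 (T↔V).
30 of the 33 sites match, so the percent identity is 30/33 × 100 = 90.91%.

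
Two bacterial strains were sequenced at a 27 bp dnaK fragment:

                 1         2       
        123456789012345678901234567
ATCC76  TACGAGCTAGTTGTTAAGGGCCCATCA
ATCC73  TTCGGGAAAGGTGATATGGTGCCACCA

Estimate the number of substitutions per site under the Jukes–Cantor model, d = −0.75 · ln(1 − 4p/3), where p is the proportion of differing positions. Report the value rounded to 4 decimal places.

Mismatches occur at site 2 (A→T), site 5 (A→G), site 7 (C→A), site 8 (T→A), site 11 (T→G), site 14 (T→A), site 17 (A→T), site 20 (G→T), site 21 (C→G), site 25 (T→C).
p = 10/27 = 0.370370.
d = −0.75 · ln(1 − (4/3)·0.370370) = −0.75 · ln(0.506173) = −0.75 · (-0.680877) = 0.5107.

0.5107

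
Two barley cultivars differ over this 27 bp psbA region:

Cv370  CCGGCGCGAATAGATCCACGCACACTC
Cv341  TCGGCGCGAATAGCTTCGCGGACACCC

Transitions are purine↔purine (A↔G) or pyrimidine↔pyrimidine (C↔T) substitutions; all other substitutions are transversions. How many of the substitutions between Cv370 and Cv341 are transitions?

Differing sites — 1:C/T (Ti); 14:A/C (Tv); 16:C/T (Ti); 18:A/G (Ti); 21:C/G (Tv); 26:T/C (Ti).
Of the 6 differences, 4 transitions and 2 transversions, so the answer is 4.

4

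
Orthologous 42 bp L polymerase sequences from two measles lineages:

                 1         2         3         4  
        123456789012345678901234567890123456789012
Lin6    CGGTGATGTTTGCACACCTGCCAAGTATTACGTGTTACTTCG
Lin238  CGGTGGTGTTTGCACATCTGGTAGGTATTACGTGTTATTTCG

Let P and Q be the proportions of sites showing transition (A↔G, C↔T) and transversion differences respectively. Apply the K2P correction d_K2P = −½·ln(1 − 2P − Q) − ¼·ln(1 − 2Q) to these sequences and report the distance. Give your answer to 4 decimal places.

0.1640

The sequences differ at positions 6 (A/G, transition), 17 (C/T, transition), 21 (C/G, transversion), 22 (C/T, transition), 24 (A/G, transition), 38 (C/T, transition).
Of the 6 differences, 5 transitions and 1 transversion over 42 sites: P = 5/42 = 0.119048, Q = 1/42 = 0.023810.
d = −0.5·ln(0.738094) − 0.25·ln(0.952380) = −0.5·(-0.303684) − 0.25·(-0.048791) = 0.1640.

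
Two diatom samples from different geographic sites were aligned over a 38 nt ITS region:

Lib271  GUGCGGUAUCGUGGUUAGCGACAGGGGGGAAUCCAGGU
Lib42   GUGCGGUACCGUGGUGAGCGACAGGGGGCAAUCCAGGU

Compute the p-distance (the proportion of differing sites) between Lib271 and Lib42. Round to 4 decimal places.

0.0789

Mismatches occur at site 9 (U/C), site 16 (U/G), site 29 (G/C).
There are 3 differences over 38 sites, so p = 3/38 = 0.0789.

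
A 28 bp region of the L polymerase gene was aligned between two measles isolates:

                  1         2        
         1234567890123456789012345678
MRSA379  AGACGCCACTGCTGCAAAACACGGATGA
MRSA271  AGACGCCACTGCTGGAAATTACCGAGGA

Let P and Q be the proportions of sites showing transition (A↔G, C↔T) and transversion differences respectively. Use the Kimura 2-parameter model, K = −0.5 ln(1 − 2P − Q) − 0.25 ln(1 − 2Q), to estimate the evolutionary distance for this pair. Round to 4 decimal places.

0.2047

Mismatches occur at site 15 (C↔G, transversion), site 19 (A↔T, transversion), site 20 (C↔T, transition), site 23 (G↔C, transversion), site 26 (T↔G, transversion).
Of the 5 differences, 1 transition and 4 transversions over 28 sites: P = 1/28 = 0.035714, Q = 4/28 = 0.142857.
d = −0.5·ln(0.785715) − 0.25·ln(0.714286) = −0.5·(-0.241161) − 0.25·(-0.336472) = 0.2047.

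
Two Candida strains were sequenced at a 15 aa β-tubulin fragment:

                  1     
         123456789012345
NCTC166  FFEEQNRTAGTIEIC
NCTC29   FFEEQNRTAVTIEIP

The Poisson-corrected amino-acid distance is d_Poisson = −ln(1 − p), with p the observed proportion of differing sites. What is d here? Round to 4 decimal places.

0.1431

The sequences differ at positions 10 (G/V), 15 (C/P).
p = 2/15 = 0.133333.
d = −ln(1 − 0.133333) = −ln(0.866667) = 0.1431.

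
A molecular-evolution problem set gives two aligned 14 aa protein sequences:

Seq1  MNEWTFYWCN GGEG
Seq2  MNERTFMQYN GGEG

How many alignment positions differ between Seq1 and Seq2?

The sequences differ at positions 4 (W/R), 7 (Y/M), 8 (W/Q), 9 (C/Y).
That gives 4 mismatches out of 14 aligned sites, so the Hamming distance is 4.

4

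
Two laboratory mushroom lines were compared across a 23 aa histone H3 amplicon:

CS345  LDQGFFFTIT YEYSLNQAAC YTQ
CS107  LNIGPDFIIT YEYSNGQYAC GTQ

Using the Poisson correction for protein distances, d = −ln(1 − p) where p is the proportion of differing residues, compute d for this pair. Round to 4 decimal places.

0.4964

Mismatches occur at site 2 (D→N), site 3 (Q→I), site 5 (F→P), site 6 (F→D), site 8 (T→I), site 15 (L→N), site 16 (N→G), site 18 (A→Y), site 21 (Y→G).
p = 9/23 = 0.391304.
d = −ln(1 − 0.391304) = −ln(0.608696) = 0.4964.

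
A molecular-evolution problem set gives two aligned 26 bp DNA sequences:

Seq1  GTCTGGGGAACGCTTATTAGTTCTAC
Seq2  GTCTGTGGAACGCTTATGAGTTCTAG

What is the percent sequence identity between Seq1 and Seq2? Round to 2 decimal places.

88.46%

Mismatches occur at site 6 (G→T), site 18 (T→G), site 26 (C→G).
23 of the 26 sites match, so the percent identity is 23/26 × 100 = 88.46%.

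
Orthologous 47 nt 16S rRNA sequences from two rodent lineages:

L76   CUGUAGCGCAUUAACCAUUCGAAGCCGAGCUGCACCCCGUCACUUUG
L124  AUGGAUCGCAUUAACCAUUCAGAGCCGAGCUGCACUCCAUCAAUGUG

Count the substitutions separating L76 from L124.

Differing sites — 1:C/A; 4:U/G; 6:G/U; 21:G/A; 22:A/G; 36:C/U; 39:G/A; 43:C/A; 45:U/G.
That gives 9 mismatches out of 47 aligned sites, so the Hamming distance is 9.

9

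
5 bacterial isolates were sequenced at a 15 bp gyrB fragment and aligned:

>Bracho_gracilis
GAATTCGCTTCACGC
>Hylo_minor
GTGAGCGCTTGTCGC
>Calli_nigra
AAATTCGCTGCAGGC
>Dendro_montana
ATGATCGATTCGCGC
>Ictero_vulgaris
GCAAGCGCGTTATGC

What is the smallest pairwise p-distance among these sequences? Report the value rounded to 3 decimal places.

Pairwise Hamming distances:
  Bracho_gracilis vs Hylo_minor: 6
  Bracho_gracilis vs Calli_nigra: 3
  Bracho_gracilis vs Dendro_montana: 6
  Bracho_gracilis vs Ictero_vulgaris: 6
  Hylo_minor vs Calli_nigra: 9
  Hylo_minor vs Dendro_montana: 5
  Hylo_minor vs Ictero_vulgaris: 6
  Calli_nigra vs Dendro_montana: 7
  Calli_nigra vs Ictero_vulgaris: 8
  Dendro_montana vs Ictero_vulgaris: 9
The smallest is 3 mismatches, between Bracho_gracilis and Calli_nigra; p = 3/15 = 0.200.

0.200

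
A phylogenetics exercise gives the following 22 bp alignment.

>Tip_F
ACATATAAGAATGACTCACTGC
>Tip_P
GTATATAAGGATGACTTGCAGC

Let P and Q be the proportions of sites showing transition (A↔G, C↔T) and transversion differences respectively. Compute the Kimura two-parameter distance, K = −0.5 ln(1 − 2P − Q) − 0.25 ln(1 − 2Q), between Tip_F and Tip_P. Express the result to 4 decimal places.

Differing sites — 1:A/G (Ti); 2:C/T (Ti); 10:A/G (Ti); 17:C/T (Ti); 18:A/G (Ti); 20:T/A (Tv).
Of the 6 differences, 5 transitions and 1 transversion over 22 sites: P = 5/22 = 0.227273, Q = 1/22 = 0.045455.
d = −0.5·ln(0.499999) − 0.25·ln(0.909090) = −0.5·(-0.693149) − 0.25·(-0.095311) = 0.3704.

0.3704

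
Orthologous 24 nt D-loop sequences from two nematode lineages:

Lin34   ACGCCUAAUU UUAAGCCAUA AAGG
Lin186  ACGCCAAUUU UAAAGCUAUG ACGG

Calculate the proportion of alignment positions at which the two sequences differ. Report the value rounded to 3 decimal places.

0.250

Differing sites — 6:U/A; 8:A/U; 12:U/A; 17:C/U; 20:A/G; 22:A/C.
There are 6 differences over 24 sites, so p = 6/24 = 0.250.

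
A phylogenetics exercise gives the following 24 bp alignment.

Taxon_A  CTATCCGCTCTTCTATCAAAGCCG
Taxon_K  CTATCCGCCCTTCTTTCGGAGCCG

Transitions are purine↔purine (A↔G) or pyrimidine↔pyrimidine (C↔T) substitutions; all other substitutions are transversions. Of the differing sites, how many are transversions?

Mismatches occur at site 9 (T/C, transition), site 15 (A/T, transversion), site 18 (A/G, transition), site 19 (A/G, transition).
Of the 4 differences, 3 transitions and 1 transversion, so the answer is 1.

1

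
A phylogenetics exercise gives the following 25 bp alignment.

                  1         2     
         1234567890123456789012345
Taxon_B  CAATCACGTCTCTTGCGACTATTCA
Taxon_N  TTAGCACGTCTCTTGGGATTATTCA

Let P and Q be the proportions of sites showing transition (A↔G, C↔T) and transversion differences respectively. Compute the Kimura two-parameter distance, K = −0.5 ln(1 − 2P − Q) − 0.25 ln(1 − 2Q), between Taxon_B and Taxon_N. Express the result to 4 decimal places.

Mismatches occur at site 1 (C→T, transition), site 2 (A→T, transversion), site 4 (T→G, transversion), site 16 (C→G, transversion), site 19 (C→T, transition).
Of the 5 differences, 2 transitions and 3 transversions over 25 sites: P = 2/25 = 0.080000, Q = 3/25 = 0.120000.
d = −0.5·ln(0.720000) − 0.25·ln(0.760000) = −0.5·(-0.328504) − 0.25·(-0.274437) = 0.2329.

0.2329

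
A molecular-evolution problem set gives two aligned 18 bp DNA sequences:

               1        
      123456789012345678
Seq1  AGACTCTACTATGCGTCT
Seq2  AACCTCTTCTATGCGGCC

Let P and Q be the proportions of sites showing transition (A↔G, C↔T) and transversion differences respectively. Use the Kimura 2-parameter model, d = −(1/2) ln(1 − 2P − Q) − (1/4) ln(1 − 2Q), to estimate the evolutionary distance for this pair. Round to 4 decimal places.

The sequences differ at positions 2 (G/A, transition), 3 (A/C, transversion), 8 (A/T, transversion), 16 (T/G, transversion), 18 (T/C, transition).
Of the 5 differences, 2 transitions and 3 transversions over 18 sites: P = 2/18 = 0.111111, Q = 3/18 = 0.166667.
d = −0.5·ln(0.611111) − 0.25·ln(0.666666) = −0.5·(-0.492477) − 0.25·(-0.405466) = 0.3476.

0.3476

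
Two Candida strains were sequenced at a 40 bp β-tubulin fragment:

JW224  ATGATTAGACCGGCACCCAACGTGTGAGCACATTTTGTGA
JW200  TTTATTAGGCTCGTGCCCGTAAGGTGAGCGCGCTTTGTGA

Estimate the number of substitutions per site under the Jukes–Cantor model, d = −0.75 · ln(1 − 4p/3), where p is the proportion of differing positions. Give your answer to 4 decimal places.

0.5199

Differing sites — 1:A/T; 3:G/T; 9:A/G; 11:C/T; 12:G/C; 14:C/T; 15:A/G; 19:A/G; 20:A/T; 21:C/A; 22:G/A; 23:T/G; 30:A/G; 32:A/G; 33:T/C.
p = 15/40 = 0.375000.
d = −0.75 · ln(1 − (4/3)·0.375000) = −0.75 · ln(0.500000) = −0.75 · (-0.693147) = 0.5199.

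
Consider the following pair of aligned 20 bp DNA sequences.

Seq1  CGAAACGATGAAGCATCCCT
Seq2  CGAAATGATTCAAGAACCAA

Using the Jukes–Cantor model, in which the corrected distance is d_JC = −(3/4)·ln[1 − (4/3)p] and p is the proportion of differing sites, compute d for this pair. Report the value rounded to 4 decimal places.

The sequences differ at positions 6 (C/T), 10 (G/T), 11 (A/C), 13 (G/A), 14 (C/G), 16 (T/A), 19 (C/A), 20 (T/A).
p = 8/20 = 0.400000.
d = −0.75 · ln(1 − (4/3)·0.400000) = −0.75 · ln(0.466667) = −0.75 · (-0.762139) = 0.5716.

0.5716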